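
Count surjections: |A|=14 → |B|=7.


n = |A| = 14, k = |B| = 7. Surjections via inclusion-exclusion:
S(n,k) = Σ(-1)^i × C(k,i) × (k-i)^n, i=0 to k
i=0: (-1)^0×C(7,0)×7^14 = 678223072849
i=1: (-1)^1×C(7,1)×6^14 = -548549148672
i=2: (-1)^2×C(7,2)×5^14 = 128173828125
i=3: (-1)^3×C(7,3)×4^14 = -9395240960
i=4: (-1)^4×C(7,4)×3^14 = 167403915
i=5: (-1)^5×C(7,5)×2^14 = -344064
i=6: (-1)^6×C(7,6)×1^14 = 7
i=7: (-1)^7×C(7,7)×0^14 = 0
Total = 248619571200

Number of surjections = 248619571200


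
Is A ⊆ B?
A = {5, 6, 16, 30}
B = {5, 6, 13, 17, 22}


A ⊆ B means every element of A is in B.
Elements in A not in B: {16, 30}
So A ⊄ B.

No, A ⊄ B


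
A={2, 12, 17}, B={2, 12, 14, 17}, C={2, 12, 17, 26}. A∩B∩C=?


A ∩ B = {2, 12, 17}
(A ∩ B) ∩ C = {2, 12, 17}

A ∩ B ∩ C = {2, 12, 17}


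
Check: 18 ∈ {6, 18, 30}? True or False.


A = {6, 18, 30}
Checking if 18 is in A
18 is in A → True

18 ∈ A


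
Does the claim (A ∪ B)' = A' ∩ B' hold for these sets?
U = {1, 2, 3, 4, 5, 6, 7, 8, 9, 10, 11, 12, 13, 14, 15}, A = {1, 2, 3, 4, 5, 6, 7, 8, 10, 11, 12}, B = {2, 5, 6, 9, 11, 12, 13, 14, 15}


LHS: A ∪ B = {1, 2, 3, 4, 5, 6, 7, 8, 9, 10, 11, 12, 13, 14, 15}
(A ∪ B)' = U \ (A ∪ B) = ∅
A' = {9, 13, 14, 15}, B' = {1, 3, 4, 7, 8, 10}
Claimed RHS: A' ∩ B' = ∅
Identity is VALID: LHS = RHS = ∅ ✓

Identity is valid. (A ∪ B)' = A' ∩ B' = ∅


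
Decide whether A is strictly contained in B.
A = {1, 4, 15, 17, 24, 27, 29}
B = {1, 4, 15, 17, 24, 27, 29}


A ⊂ B requires: A ⊆ B AND A ≠ B.
A ⊆ B? Yes
A = B? Yes
A = B, so A is not a PROPER subset.

No, A is not a proper subset of B


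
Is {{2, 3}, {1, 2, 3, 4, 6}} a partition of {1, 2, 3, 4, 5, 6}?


A partition requires: (1) non-empty parts, (2) pairwise disjoint, (3) union = U
Parts: {2, 3}, {1, 2, 3, 4, 6}
Union of parts: {1, 2, 3, 4, 6}
U = {1, 2, 3, 4, 5, 6}
All non-empty? True
Pairwise disjoint? False
Covers U? False

No, not a valid partition


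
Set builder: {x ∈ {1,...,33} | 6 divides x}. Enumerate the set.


Checking each candidate:
Condition: multiples of 6 in {1,...,33}
Result = {6, 12, 18, 24, 30}

{6, 12, 18, 24, 30}


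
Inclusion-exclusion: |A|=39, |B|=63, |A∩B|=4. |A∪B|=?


|A ∪ B| = |A| + |B| - |A ∩ B|
= 39 + 63 - 4
= 98

|A ∪ B| = 98


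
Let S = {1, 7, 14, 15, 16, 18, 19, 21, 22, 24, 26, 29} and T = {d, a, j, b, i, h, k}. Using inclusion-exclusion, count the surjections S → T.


n = |S| = 12, k = |T| = 7. Surjections via inclusion-exclusion:
S(n,k) = Σ(-1)^i × C(k,i) × (k-i)^n, i=0 to k
i=0: (-1)^0×C(7,0)×7^12 = 13841287201
i=1: (-1)^1×C(7,1)×6^12 = -15237476352
i=2: (-1)^2×C(7,2)×5^12 = 5126953125
i=3: (-1)^3×C(7,3)×4^12 = -587202560
i=4: (-1)^4×C(7,4)×3^12 = 18600435
i=5: (-1)^5×C(7,5)×2^12 = -86016
i=6: (-1)^6×C(7,6)×1^12 = 7
i=7: (-1)^7×C(7,7)×0^12 = 0
Total = 3162075840

Number of surjections = 3162075840


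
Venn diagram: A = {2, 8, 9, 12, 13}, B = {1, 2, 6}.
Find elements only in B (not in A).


A = {2, 8, 9, 12, 13}
B = {1, 2, 6}
Region: only in B (not in A)
Elements: {1, 6}

Elements only in B (not in A): {1, 6}


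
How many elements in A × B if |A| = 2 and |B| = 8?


|A × B| = |A| × |B|
= 2 × 8
= 16

|A × B| = 16


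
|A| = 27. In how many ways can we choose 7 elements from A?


C(n,k) = n! / (k!(n-k)!)
C(27,7) = 27! / (7!20!)
= 888030

C(27,7) = 888030


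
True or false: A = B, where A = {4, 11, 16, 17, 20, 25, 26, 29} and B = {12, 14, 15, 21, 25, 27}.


Two sets are equal iff they have exactly the same elements.
A = {4, 11, 16, 17, 20, 25, 26, 29}
B = {12, 14, 15, 21, 25, 27}
Differences: {4, 11, 12, 14, 15, 16, 17, 20, 21, 26, 27, 29}
A ≠ B

No, A ≠ B


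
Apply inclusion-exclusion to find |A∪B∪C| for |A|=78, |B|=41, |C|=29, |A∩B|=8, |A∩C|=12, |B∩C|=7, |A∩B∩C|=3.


|A∪B∪C| = |A|+|B|+|C| - |A∩B|-|A∩C|-|B∩C| + |A∩B∩C|
= 78+41+29 - 8-12-7 + 3
= 148 - 27 + 3
= 124

|A ∪ B ∪ C| = 124


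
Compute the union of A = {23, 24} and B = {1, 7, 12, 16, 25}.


A ∪ B = all elements in A or B (or both)
A = {23, 24}
B = {1, 7, 12, 16, 25}
A ∪ B = {1, 7, 12, 16, 23, 24, 25}

A ∪ B = {1, 7, 12, 16, 23, 24, 25}


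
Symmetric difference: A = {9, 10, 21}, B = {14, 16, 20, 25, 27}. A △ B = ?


A △ B = (A \ B) ∪ (B \ A) = elements in exactly one of A or B
A \ B = {9, 10, 21}
B \ A = {14, 16, 20, 25, 27}
A △ B = {9, 10, 14, 16, 20, 21, 25, 27}

A △ B = {9, 10, 14, 16, 20, 21, 25, 27}


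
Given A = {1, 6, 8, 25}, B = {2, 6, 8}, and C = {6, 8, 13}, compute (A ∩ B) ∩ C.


A ∩ B = {6, 8}
(A ∩ B) ∩ C = {6, 8}

A ∩ B ∩ C = {6, 8}


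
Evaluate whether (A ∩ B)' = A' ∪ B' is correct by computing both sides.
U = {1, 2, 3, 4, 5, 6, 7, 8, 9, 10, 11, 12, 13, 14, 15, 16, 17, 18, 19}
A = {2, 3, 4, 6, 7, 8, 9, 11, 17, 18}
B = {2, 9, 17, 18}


LHS: A ∩ B = {2, 9, 17, 18}
(A ∩ B)' = U \ (A ∩ B) = {1, 3, 4, 5, 6, 7, 8, 10, 11, 12, 13, 14, 15, 16, 19}
A' = {1, 5, 10, 12, 13, 14, 15, 16, 19}, B' = {1, 3, 4, 5, 6, 7, 8, 10, 11, 12, 13, 14, 15, 16, 19}
Claimed RHS: A' ∪ B' = {1, 3, 4, 5, 6, 7, 8, 10, 11, 12, 13, 14, 15, 16, 19}
Identity is VALID: LHS = RHS = {1, 3, 4, 5, 6, 7, 8, 10, 11, 12, 13, 14, 15, 16, 19} ✓

Identity is valid. (A ∩ B)' = A' ∪ B' = {1, 3, 4, 5, 6, 7, 8, 10, 11, 12, 13, 14, 15, 16, 19}


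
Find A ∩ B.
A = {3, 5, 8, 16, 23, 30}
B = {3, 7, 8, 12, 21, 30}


A ∩ B = elements in both A and B
A = {3, 5, 8, 16, 23, 30}
B = {3, 7, 8, 12, 21, 30}
A ∩ B = {3, 8, 30}

A ∩ B = {3, 8, 30}


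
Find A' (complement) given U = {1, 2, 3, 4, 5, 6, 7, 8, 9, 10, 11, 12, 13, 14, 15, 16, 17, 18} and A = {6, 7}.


Aᶜ = U \ A = elements in U but not in A
U = {1, 2, 3, 4, 5, 6, 7, 8, 9, 10, 11, 12, 13, 14, 15, 16, 17, 18}
A = {6, 7}
Aᶜ = {1, 2, 3, 4, 5, 8, 9, 10, 11, 12, 13, 14, 15, 16, 17, 18}

Aᶜ = {1, 2, 3, 4, 5, 8, 9, 10, 11, 12, 13, 14, 15, 16, 17, 18}


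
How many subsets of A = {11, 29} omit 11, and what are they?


A subset of A that omits 11 is a subset of A \ {11}, so there are 2^(n-1) = 2^1 = 2 of them.
Subsets excluding 11: ∅, {29}

Subsets excluding 11 (2 total): ∅, {29}


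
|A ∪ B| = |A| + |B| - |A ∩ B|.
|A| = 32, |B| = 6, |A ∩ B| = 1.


|A ∪ B| = |A| + |B| - |A ∩ B|
= 32 + 6 - 1
= 37

|A ∪ B| = 37


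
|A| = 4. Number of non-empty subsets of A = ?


Total subsets = 2^n = 2^4 = 16
Non-empty subsets exclude the empty set: 2^n - 1
= 16 - 1
= 15

Number of non-empty subsets = 15


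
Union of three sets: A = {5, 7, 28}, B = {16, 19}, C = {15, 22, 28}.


A ∪ B = {5, 7, 16, 19, 28}
(A ∪ B) ∪ C = {5, 7, 15, 16, 19, 22, 28}

A ∪ B ∪ C = {5, 7, 15, 16, 19, 22, 28}


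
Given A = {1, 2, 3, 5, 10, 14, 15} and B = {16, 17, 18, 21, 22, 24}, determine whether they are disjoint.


Disjoint means A ∩ B = ∅.
A ∩ B = ∅
A ∩ B = ∅, so A and B are disjoint.

Yes, A and B are disjoint


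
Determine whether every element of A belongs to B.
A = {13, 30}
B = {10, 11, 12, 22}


A ⊆ B means every element of A is in B.
Elements in A not in B: {13, 30}
So A ⊄ B.

No, A ⊄ B


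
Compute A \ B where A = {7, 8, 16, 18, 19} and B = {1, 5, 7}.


A \ B = elements in A but not in B
A = {7, 8, 16, 18, 19}
B = {1, 5, 7}
Remove from A any elements in B
A \ B = {8, 16, 18, 19}

A \ B = {8, 16, 18, 19}


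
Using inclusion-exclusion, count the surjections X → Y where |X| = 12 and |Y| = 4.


n = |X| = 12, k = |Y| = 4. Surjections via inclusion-exclusion:
S(n,k) = Σ(-1)^i × C(k,i) × (k-i)^n, i=0 to k
i=0: (-1)^0×C(4,0)×4^12 = 16777216
i=1: (-1)^1×C(4,1)×3^12 = -2125764
i=2: (-1)^2×C(4,2)×2^12 = 24576
i=3: (-1)^3×C(4,3)×1^12 = -4
i=4: (-1)^4×C(4,4)×0^12 = 0
Total = 14676024

Number of surjections = 14676024


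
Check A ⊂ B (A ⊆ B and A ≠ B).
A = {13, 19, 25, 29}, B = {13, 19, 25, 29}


A ⊂ B requires: A ⊆ B AND A ≠ B.
A ⊆ B? Yes
A = B? Yes
A = B, so A is not a PROPER subset.

No, A is not a proper subset of B


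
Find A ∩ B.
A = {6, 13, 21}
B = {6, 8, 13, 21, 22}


A ∩ B = elements in both A and B
A = {6, 13, 21}
B = {6, 8, 13, 21, 22}
A ∩ B = {6, 13, 21}

A ∩ B = {6, 13, 21}


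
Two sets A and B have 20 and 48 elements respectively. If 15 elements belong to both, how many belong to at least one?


|A ∪ B| = |A| + |B| - |A ∩ B|
= 20 + 48 - 15
= 53

|A ∪ B| = 53


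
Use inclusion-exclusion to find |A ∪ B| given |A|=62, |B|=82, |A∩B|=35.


|A ∪ B| = |A| + |B| - |A ∩ B|
= 62 + 82 - 35
= 109

|A ∪ B| = 109


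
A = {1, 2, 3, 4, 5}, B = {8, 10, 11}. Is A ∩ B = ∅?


Disjoint means A ∩ B = ∅.
A ∩ B = ∅
A ∩ B = ∅, so A and B are disjoint.

Yes, A and B are disjoint


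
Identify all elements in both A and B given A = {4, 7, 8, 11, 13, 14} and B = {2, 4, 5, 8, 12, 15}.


A = {4, 7, 8, 11, 13, 14}
B = {2, 4, 5, 8, 12, 15}
Region: in both A and B
Elements: {4, 8}

Elements in both A and B: {4, 8}


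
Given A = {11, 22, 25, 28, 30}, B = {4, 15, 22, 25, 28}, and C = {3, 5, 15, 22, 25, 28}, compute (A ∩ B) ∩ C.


A ∩ B = {22, 25, 28}
(A ∩ B) ∩ C = {22, 25, 28}

A ∩ B ∩ C = {22, 25, 28}


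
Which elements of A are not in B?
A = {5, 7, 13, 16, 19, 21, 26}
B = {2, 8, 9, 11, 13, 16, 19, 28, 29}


A \ B = elements in A but not in B
A = {5, 7, 13, 16, 19, 21, 26}
B = {2, 8, 9, 11, 13, 16, 19, 28, 29}
Remove from A any elements in B
A \ B = {5, 7, 21, 26}

A \ B = {5, 7, 21, 26}


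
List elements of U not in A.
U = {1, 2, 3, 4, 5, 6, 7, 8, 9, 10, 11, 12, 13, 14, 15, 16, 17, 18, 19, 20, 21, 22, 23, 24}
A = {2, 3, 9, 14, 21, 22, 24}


Aᶜ = U \ A = elements in U but not in A
U = {1, 2, 3, 4, 5, 6, 7, 8, 9, 10, 11, 12, 13, 14, 15, 16, 17, 18, 19, 20, 21, 22, 23, 24}
A = {2, 3, 9, 14, 21, 22, 24}
Aᶜ = {1, 4, 5, 6, 7, 8, 10, 11, 12, 13, 15, 16, 17, 18, 19, 20, 23}

Aᶜ = {1, 4, 5, 6, 7, 8, 10, 11, 12, 13, 15, 16, 17, 18, 19, 20, 23}


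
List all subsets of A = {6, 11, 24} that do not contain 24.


A subset of A that omits 24 is a subset of A \ {24}, so there are 2^(n-1) = 2^2 = 4 of them.
Subsets excluding 24: ∅, {6}, {11}, {6, 11}

Subsets excluding 24 (4 total): ∅, {6}, {11}, {6, 11}


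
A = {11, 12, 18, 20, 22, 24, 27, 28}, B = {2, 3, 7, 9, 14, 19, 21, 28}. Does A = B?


Two sets are equal iff they have exactly the same elements.
A = {11, 12, 18, 20, 22, 24, 27, 28}
B = {2, 3, 7, 9, 14, 19, 21, 28}
Differences: {2, 3, 7, 9, 11, 12, 14, 18, 19, 20, 21, 22, 24, 27}
A ≠ B

No, A ≠ B


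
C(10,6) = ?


C(n,k) = n! / (k!(n-k)!)
C(10,6) = 10! / (6!4!)
= 210

C(10,6) = 210


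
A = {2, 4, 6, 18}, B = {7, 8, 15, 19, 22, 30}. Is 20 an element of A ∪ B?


A = {2, 4, 6, 18}, B = {7, 8, 15, 19, 22, 30}
A ∪ B = all elements in A or B
A ∪ B = {2, 4, 6, 7, 8, 15, 18, 19, 22, 30}
Checking if 20 ∈ A ∪ B
20 is not in A ∪ B → False

20 ∉ A ∪ B


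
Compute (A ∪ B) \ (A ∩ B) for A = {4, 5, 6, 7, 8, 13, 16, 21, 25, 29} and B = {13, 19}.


A △ B = (A \ B) ∪ (B \ A) = elements in exactly one of A or B
A \ B = {4, 5, 6, 7, 8, 16, 21, 25, 29}
B \ A = {19}
A △ B = {4, 5, 6, 7, 8, 16, 19, 21, 25, 29}

A △ B = {4, 5, 6, 7, 8, 16, 19, 21, 25, 29}


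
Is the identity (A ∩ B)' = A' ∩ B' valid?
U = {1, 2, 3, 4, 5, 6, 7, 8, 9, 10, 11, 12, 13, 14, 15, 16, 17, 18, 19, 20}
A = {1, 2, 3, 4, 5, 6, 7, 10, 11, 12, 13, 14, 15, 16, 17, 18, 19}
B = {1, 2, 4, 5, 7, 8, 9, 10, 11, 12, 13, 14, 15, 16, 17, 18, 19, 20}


LHS: A ∩ B = {1, 2, 4, 5, 7, 10, 11, 12, 13, 14, 15, 16, 17, 18, 19}
(A ∩ B)' = U \ (A ∩ B) = {3, 6, 8, 9, 20}
A' = {8, 9, 20}, B' = {3, 6}
Claimed RHS: A' ∩ B' = ∅
Identity is INVALID: LHS = {3, 6, 8, 9, 20} but the RHS claimed here equals ∅. The correct form is (A ∩ B)' = A' ∪ B'.

Identity is invalid: (A ∩ B)' = {3, 6, 8, 9, 20} but A' ∩ B' = ∅. The correct De Morgan law is (A ∩ B)' = A' ∪ B'.


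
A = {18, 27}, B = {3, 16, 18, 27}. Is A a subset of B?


A ⊆ B means every element of A is in B.
All elements of A are in B.
So A ⊆ B.

Yes, A ⊆ B


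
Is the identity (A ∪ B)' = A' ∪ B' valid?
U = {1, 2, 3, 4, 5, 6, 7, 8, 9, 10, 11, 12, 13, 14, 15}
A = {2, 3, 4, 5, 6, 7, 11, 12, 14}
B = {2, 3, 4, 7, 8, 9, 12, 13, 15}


LHS: A ∪ B = {2, 3, 4, 5, 6, 7, 8, 9, 11, 12, 13, 14, 15}
(A ∪ B)' = U \ (A ∪ B) = {1, 10}
A' = {1, 8, 9, 10, 13, 15}, B' = {1, 5, 6, 10, 11, 14}
Claimed RHS: A' ∪ B' = {1, 5, 6, 8, 9, 10, 11, 13, 14, 15}
Identity is INVALID: LHS = {1, 10} but the RHS claimed here equals {1, 5, 6, 8, 9, 10, 11, 13, 14, 15}. The correct form is (A ∪ B)' = A' ∩ B'.

Identity is invalid: (A ∪ B)' = {1, 10} but A' ∪ B' = {1, 5, 6, 8, 9, 10, 11, 13, 14, 15}. The correct De Morgan law is (A ∪ B)' = A' ∩ B'.


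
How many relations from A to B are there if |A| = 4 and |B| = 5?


A relation from A to B is any subset of A × B.
|A × B| = 4 × 5 = 20
# relations = 2^|A × B| = 2^20 = 1048576

Number of relations = 1048576


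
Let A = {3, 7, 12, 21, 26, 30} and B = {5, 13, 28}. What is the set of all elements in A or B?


A ∪ B = all elements in A or B (or both)
A = {3, 7, 12, 21, 26, 30}
B = {5, 13, 28}
A ∪ B = {3, 5, 7, 12, 13, 21, 26, 28, 30}

A ∪ B = {3, 5, 7, 12, 13, 21, 26, 28, 30}


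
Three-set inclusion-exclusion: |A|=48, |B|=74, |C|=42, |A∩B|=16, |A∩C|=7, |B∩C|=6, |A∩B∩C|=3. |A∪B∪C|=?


|A∪B∪C| = |A|+|B|+|C| - |A∩B|-|A∩C|-|B∩C| + |A∩B∩C|
= 48+74+42 - 16-7-6 + 3
= 164 - 29 + 3
= 138

|A ∪ B ∪ C| = 138


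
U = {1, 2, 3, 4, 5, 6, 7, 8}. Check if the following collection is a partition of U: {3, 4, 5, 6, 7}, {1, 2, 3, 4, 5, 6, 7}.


A partition requires: (1) non-empty parts, (2) pairwise disjoint, (3) union = U
Parts: {3, 4, 5, 6, 7}, {1, 2, 3, 4, 5, 6, 7}
Union of parts: {1, 2, 3, 4, 5, 6, 7}
U = {1, 2, 3, 4, 5, 6, 7, 8}
All non-empty? True
Pairwise disjoint? False
Covers U? False

No, not a valid partition


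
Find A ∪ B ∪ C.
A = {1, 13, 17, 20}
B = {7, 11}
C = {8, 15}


A ∪ B = {1, 7, 11, 13, 17, 20}
(A ∪ B) ∪ C = {1, 7, 8, 11, 13, 15, 17, 20}

A ∪ B ∪ C = {1, 7, 8, 11, 13, 15, 17, 20}


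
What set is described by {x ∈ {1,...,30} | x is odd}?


Checking each candidate:
Condition: odd numbers in {1,...,30}
Result = {1, 3, 5, 7, 9, 11, 13, 15, 17, 19, 21, 23, 25, 27, 29}

{1, 3, 5, 7, 9, 11, 13, 15, 17, 19, 21, 23, 25, 27, 29}


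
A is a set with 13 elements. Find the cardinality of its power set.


Number of subsets = 2^n
= 2^13
= 8192

|P(A)| = 8192


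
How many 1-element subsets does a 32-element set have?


C(n,k) = n! / (k!(n-k)!)
C(32,1) = 32! / (1!31!)
= 32

C(32,1) = 32


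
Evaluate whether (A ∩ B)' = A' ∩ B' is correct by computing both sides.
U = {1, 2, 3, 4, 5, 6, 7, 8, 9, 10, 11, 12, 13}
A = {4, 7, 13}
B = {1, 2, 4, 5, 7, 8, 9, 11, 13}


LHS: A ∩ B = {4, 7, 13}
(A ∩ B)' = U \ (A ∩ B) = {1, 2, 3, 5, 6, 8, 9, 10, 11, 12}
A' = {1, 2, 3, 5, 6, 8, 9, 10, 11, 12}, B' = {3, 6, 10, 12}
Claimed RHS: A' ∩ B' = {3, 6, 10, 12}
Identity is INVALID: LHS = {1, 2, 3, 5, 6, 8, 9, 10, 11, 12} but the RHS claimed here equals {3, 6, 10, 12}. The correct form is (A ∩ B)' = A' ∪ B'.

Identity is invalid: (A ∩ B)' = {1, 2, 3, 5, 6, 8, 9, 10, 11, 12} but A' ∩ B' = {3, 6, 10, 12}. The correct De Morgan law is (A ∩ B)' = A' ∪ B'.


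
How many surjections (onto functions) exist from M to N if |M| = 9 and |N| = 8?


n = |M| = 9, k = |N| = 8. Surjections via inclusion-exclusion:
S(n,k) = Σ(-1)^i × C(k,i) × (k-i)^n, i=0 to k
i=0: (-1)^0×C(8,0)×8^9 = 134217728
i=1: (-1)^1×C(8,1)×7^9 = -322828856
i=2: (-1)^2×C(8,2)×6^9 = 282175488
i=3: (-1)^3×C(8,3)×5^9 = -109375000
i=4: (-1)^4×C(8,4)×4^9 = 18350080
i=5: (-1)^5×C(8,5)×3^9 = -1102248
i=6: (-1)^6×C(8,6)×2^9 = 14336
i=7: (-1)^7×C(8,7)×1^9 = -8
i=8: (-1)^8×C(8,8)×0^9 = 0
Total = 1451520

Number of surjections = 1451520


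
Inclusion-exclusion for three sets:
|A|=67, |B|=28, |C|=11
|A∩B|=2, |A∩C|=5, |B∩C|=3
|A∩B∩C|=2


|A∪B∪C| = |A|+|B|+|C| - |A∩B|-|A∩C|-|B∩C| + |A∩B∩C|
= 67+28+11 - 2-5-3 + 2
= 106 - 10 + 2
= 98

|A ∪ B ∪ C| = 98


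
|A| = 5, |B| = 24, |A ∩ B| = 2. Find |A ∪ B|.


|A ∪ B| = |A| + |B| - |A ∩ B|
= 5 + 24 - 2
= 27

|A ∪ B| = 27


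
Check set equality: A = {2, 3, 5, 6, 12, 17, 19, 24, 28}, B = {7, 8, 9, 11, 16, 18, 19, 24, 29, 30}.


Two sets are equal iff they have exactly the same elements.
A = {2, 3, 5, 6, 12, 17, 19, 24, 28}
B = {7, 8, 9, 11, 16, 18, 19, 24, 29, 30}
Differences: {2, 3, 5, 6, 7, 8, 9, 11, 12, 16, 17, 18, 28, 29, 30}
A ≠ B

No, A ≠ B


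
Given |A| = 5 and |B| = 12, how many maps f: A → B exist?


Each of |A| = 5 inputs maps to any of |B| = 12 outputs.
# functions = |B|^|A| = 12^5
= 248832

Number of functions = 248832


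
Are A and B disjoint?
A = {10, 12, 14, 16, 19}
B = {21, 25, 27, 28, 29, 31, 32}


Disjoint means A ∩ B = ∅.
A ∩ B = ∅
A ∩ B = ∅, so A and B are disjoint.

Yes, A and B are disjoint


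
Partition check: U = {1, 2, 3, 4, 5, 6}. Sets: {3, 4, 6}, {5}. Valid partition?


A partition requires: (1) non-empty parts, (2) pairwise disjoint, (3) union = U
Parts: {3, 4, 6}, {5}
Union of parts: {3, 4, 5, 6}
U = {1, 2, 3, 4, 5, 6}
All non-empty? True
Pairwise disjoint? True
Covers U? False

No, not a valid partition


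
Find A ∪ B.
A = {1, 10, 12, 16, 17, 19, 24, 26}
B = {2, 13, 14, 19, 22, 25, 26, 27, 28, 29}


A ∪ B = all elements in A or B (or both)
A = {1, 10, 12, 16, 17, 19, 24, 26}
B = {2, 13, 14, 19, 22, 25, 26, 27, 28, 29}
A ∪ B = {1, 2, 10, 12, 13, 14, 16, 17, 19, 22, 24, 25, 26, 27, 28, 29}

A ∪ B = {1, 2, 10, 12, 13, 14, 16, 17, 19, 22, 24, 25, 26, 27, 28, 29}


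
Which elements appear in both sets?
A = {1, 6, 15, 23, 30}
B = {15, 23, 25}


A ∩ B = elements in both A and B
A = {1, 6, 15, 23, 30}
B = {15, 23, 25}
A ∩ B = {15, 23}

A ∩ B = {15, 23}


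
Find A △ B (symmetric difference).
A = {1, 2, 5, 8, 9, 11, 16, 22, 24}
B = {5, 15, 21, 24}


A △ B = (A \ B) ∪ (B \ A) = elements in exactly one of A or B
A \ B = {1, 2, 8, 9, 11, 16, 22}
B \ A = {15, 21}
A △ B = {1, 2, 8, 9, 11, 15, 16, 21, 22}

A △ B = {1, 2, 8, 9, 11, 15, 16, 21, 22}


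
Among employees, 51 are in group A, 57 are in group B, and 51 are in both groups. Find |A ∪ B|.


|A ∪ B| = |A| + |B| - |A ∩ B|
= 51 + 57 - 51
= 57

|A ∪ B| = 57


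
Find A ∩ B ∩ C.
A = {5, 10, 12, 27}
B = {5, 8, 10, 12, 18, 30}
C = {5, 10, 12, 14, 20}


A ∩ B = {5, 10, 12}
(A ∩ B) ∩ C = {5, 10, 12}

A ∩ B ∩ C = {5, 10, 12}


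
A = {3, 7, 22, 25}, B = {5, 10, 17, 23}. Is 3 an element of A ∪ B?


A = {3, 7, 22, 25}, B = {5, 10, 17, 23}
A ∪ B = all elements in A or B
A ∪ B = {3, 5, 7, 10, 17, 22, 23, 25}
Checking if 3 ∈ A ∪ B
3 is in A ∪ B → True

3 ∈ A ∪ B


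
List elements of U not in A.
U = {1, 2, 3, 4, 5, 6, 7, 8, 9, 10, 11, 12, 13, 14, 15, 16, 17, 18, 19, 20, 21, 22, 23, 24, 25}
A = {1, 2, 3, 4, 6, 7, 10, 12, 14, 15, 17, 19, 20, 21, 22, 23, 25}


Aᶜ = U \ A = elements in U but not in A
U = {1, 2, 3, 4, 5, 6, 7, 8, 9, 10, 11, 12, 13, 14, 15, 16, 17, 18, 19, 20, 21, 22, 23, 24, 25}
A = {1, 2, 3, 4, 6, 7, 10, 12, 14, 15, 17, 19, 20, 21, 22, 23, 25}
Aᶜ = {5, 8, 9, 11, 13, 16, 18, 24}

Aᶜ = {5, 8, 9, 11, 13, 16, 18, 24}


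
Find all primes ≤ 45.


Checking each candidate:
Condition: primes ≤ 45
Result = {2, 3, 5, 7, 11, 13, 17, 19, 23, 29, 31, 37, 41, 43}

{2, 3, 5, 7, 11, 13, 17, 19, 23, 29, 31, 37, 41, 43}


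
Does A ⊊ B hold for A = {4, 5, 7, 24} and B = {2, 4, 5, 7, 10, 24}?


A ⊂ B requires: A ⊆ B AND A ≠ B.
A ⊆ B? Yes
A = B? No
A ⊂ B: Yes (A is a proper subset of B)

Yes, A ⊂ B


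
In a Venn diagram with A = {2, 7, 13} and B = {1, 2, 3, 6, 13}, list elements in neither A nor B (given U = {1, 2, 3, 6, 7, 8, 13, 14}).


A = {2, 7, 13}
B = {1, 2, 3, 6, 13}
Region: in neither A nor B (given U = {1, 2, 3, 6, 7, 8, 13, 14})
Elements: {8, 14}

Elements in neither A nor B (given U = {1, 2, 3, 6, 7, 8, 13, 14}): {8, 14}


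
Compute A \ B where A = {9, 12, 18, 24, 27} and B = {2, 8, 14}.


A \ B = elements in A but not in B
A = {9, 12, 18, 24, 27}
B = {2, 8, 14}
Remove from A any elements in B
A \ B = {9, 12, 18, 24, 27}

A \ B = {9, 12, 18, 24, 27}


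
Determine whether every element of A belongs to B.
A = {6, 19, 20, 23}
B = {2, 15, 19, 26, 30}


A ⊆ B means every element of A is in B.
Elements in A not in B: {6, 20, 23}
So A ⊄ B.

No, A ⊄ B


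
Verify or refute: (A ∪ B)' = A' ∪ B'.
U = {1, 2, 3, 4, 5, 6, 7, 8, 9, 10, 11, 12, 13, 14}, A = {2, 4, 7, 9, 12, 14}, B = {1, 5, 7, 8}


LHS: A ∪ B = {1, 2, 4, 5, 7, 8, 9, 12, 14}
(A ∪ B)' = U \ (A ∪ B) = {3, 6, 10, 11, 13}
A' = {1, 3, 5, 6, 8, 10, 11, 13}, B' = {2, 3, 4, 6, 9, 10, 11, 12, 13, 14}
Claimed RHS: A' ∪ B' = {1, 2, 3, 4, 5, 6, 8, 9, 10, 11, 12, 13, 14}
Identity is INVALID: LHS = {3, 6, 10, 11, 13} but the RHS claimed here equals {1, 2, 3, 4, 5, 6, 8, 9, 10, 11, 12, 13, 14}. The correct form is (A ∪ B)' = A' ∩ B'.

Identity is invalid: (A ∪ B)' = {3, 6, 10, 11, 13} but A' ∪ B' = {1, 2, 3, 4, 5, 6, 8, 9, 10, 11, 12, 13, 14}. The correct De Morgan law is (A ∪ B)' = A' ∩ B'.


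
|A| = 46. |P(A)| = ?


Number of subsets = 2^n
= 2^46
= 70368744177664

|P(A)| = 70368744177664


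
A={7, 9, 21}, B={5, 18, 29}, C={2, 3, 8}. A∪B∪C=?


A ∪ B = {5, 7, 9, 18, 21, 29}
(A ∪ B) ∪ C = {2, 3, 5, 7, 8, 9, 18, 21, 29}

A ∪ B ∪ C = {2, 3, 5, 7, 8, 9, 18, 21, 29}


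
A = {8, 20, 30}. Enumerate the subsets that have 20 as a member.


A subset of A contains 20 iff the remaining 2 elements form any subset of A \ {20}.
Count: 2^(n-1) = 2^2 = 4
Subsets containing 20: {20}, {8, 20}, {20, 30}, {8, 20, 30}

Subsets containing 20 (4 total): {20}, {8, 20}, {20, 30}, {8, 20, 30}


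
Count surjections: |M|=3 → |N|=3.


n = |M| = 3, k = |N| = 3. Surjections via inclusion-exclusion:
S(n,k) = Σ(-1)^i × C(k,i) × (k-i)^n, i=0 to k
i=0: (-1)^0×C(3,0)×3^3 = 27
i=1: (-1)^1×C(3,1)×2^3 = -24
i=2: (-1)^2×C(3,2)×1^3 = 3
i=3: (-1)^3×C(3,3)×0^3 = 0
Total = 6

Number of surjections = 6


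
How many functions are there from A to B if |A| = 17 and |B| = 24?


Each of |A| = 17 inputs maps to any of |B| = 24 outputs.
# functions = |B|^|A| = 24^17
= 290797794982682557415424

Number of functions = 290797794982682557415424


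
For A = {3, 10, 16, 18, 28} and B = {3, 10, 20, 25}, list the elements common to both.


A ∩ B = elements in both A and B
A = {3, 10, 16, 18, 28}
B = {3, 10, 20, 25}
A ∩ B = {3, 10}

A ∩ B = {3, 10}


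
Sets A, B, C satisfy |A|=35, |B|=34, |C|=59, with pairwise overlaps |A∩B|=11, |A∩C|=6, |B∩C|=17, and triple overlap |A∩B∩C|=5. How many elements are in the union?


|A∪B∪C| = |A|+|B|+|C| - |A∩B|-|A∩C|-|B∩C| + |A∩B∩C|
= 35+34+59 - 11-6-17 + 5
= 128 - 34 + 5
= 99

|A ∪ B ∪ C| = 99


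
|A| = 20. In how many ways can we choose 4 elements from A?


C(n,k) = n! / (k!(n-k)!)
C(20,4) = 20! / (4!16!)
= 4845

C(20,4) = 4845


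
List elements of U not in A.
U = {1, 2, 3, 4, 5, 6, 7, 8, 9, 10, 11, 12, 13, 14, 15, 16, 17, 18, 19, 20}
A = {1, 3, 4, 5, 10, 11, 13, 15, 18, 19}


Aᶜ = U \ A = elements in U but not in A
U = {1, 2, 3, 4, 5, 6, 7, 8, 9, 10, 11, 12, 13, 14, 15, 16, 17, 18, 19, 20}
A = {1, 3, 4, 5, 10, 11, 13, 15, 18, 19}
Aᶜ = {2, 6, 7, 8, 9, 12, 14, 16, 17, 20}

Aᶜ = {2, 6, 7, 8, 9, 12, 14, 16, 17, 20}


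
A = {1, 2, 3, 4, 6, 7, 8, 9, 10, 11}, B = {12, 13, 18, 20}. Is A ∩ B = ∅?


Disjoint means A ∩ B = ∅.
A ∩ B = ∅
A ∩ B = ∅, so A and B are disjoint.

Yes, A and B are disjoint


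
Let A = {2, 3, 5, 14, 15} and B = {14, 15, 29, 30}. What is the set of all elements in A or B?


A ∪ B = all elements in A or B (or both)
A = {2, 3, 5, 14, 15}
B = {14, 15, 29, 30}
A ∪ B = {2, 3, 5, 14, 15, 29, 30}

A ∪ B = {2, 3, 5, 14, 15, 29, 30}


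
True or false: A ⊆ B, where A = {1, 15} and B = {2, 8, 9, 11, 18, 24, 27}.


A ⊆ B means every element of A is in B.
Elements in A not in B: {1, 15}
So A ⊄ B.

No, A ⊄ B


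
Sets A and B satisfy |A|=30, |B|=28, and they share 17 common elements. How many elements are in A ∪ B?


|A ∪ B| = |A| + |B| - |A ∩ B|
= 30 + 28 - 17
= 41

|A ∪ B| = 41


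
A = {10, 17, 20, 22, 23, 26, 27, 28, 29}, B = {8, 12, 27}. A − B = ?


A \ B = elements in A but not in B
A = {10, 17, 20, 22, 23, 26, 27, 28, 29}
B = {8, 12, 27}
Remove from A any elements in B
A \ B = {10, 17, 20, 22, 23, 26, 28, 29}

A \ B = {10, 17, 20, 22, 23, 26, 28, 29}


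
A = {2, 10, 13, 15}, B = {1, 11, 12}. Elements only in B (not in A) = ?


A = {2, 10, 13, 15}
B = {1, 11, 12}
Region: only in B (not in A)
Elements: {1, 11, 12}

Elements only in B (not in A): {1, 11, 12}


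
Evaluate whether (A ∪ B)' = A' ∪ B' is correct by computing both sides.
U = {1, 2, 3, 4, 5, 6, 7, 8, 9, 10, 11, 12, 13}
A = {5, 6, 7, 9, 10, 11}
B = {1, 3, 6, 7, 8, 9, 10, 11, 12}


LHS: A ∪ B = {1, 3, 5, 6, 7, 8, 9, 10, 11, 12}
(A ∪ B)' = U \ (A ∪ B) = {2, 4, 13}
A' = {1, 2, 3, 4, 8, 12, 13}, B' = {2, 4, 5, 13}
Claimed RHS: A' ∪ B' = {1, 2, 3, 4, 5, 8, 12, 13}
Identity is INVALID: LHS = {2, 4, 13} but the RHS claimed here equals {1, 2, 3, 4, 5, 8, 12, 13}. The correct form is (A ∪ B)' = A' ∩ B'.

Identity is invalid: (A ∪ B)' = {2, 4, 13} but A' ∪ B' = {1, 2, 3, 4, 5, 8, 12, 13}. The correct De Morgan law is (A ∪ B)' = A' ∩ B'.


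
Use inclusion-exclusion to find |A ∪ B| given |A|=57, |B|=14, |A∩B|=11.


|A ∪ B| = |A| + |B| - |A ∩ B|
= 57 + 14 - 11
= 60

|A ∪ B| = 60


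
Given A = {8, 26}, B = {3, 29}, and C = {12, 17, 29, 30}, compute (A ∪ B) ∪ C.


A ∪ B = {3, 8, 26, 29}
(A ∪ B) ∪ C = {3, 8, 12, 17, 26, 29, 30}

A ∪ B ∪ C = {3, 8, 12, 17, 26, 29, 30}


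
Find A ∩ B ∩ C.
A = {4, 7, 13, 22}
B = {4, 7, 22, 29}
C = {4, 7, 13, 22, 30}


A ∩ B = {4, 7, 22}
(A ∩ B) ∩ C = {4, 7, 22}

A ∩ B ∩ C = {4, 7, 22}


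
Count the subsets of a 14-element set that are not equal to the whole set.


Total subsets = 2^n = 2^14 = 16384
Proper subsets exclude the set itself: 2^n - 1
= 16384 - 1
= 16383

Number of proper subsets = 16383


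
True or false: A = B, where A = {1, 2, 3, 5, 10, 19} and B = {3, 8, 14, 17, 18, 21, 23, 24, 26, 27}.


Two sets are equal iff they have exactly the same elements.
A = {1, 2, 3, 5, 10, 19}
B = {3, 8, 14, 17, 18, 21, 23, 24, 26, 27}
Differences: {1, 2, 5, 8, 10, 14, 17, 18, 19, 21, 23, 24, 26, 27}
A ≠ B

No, A ≠ B


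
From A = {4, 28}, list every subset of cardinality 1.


|A| = 2, so A has C(2,1) = 2 subsets of size 1.
Enumerate by choosing 1 elements from A at a time:
{4}, {28}

1-element subsets (2 total): {4}, {28}


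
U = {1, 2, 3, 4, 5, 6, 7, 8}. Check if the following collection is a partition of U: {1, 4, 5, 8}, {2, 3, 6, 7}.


A partition requires: (1) non-empty parts, (2) pairwise disjoint, (3) union = U
Parts: {1, 4, 5, 8}, {2, 3, 6, 7}
Union of parts: {1, 2, 3, 4, 5, 6, 7, 8}
U = {1, 2, 3, 4, 5, 6, 7, 8}
All non-empty? True
Pairwise disjoint? True
Covers U? True

Yes, valid partition


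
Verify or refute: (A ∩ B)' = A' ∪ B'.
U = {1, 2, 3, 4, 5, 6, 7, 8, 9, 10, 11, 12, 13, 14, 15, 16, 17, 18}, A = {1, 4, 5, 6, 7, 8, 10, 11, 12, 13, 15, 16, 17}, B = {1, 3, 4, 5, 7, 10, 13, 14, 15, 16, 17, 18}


LHS: A ∩ B = {1, 4, 5, 7, 10, 13, 15, 16, 17}
(A ∩ B)' = U \ (A ∩ B) = {2, 3, 6, 8, 9, 11, 12, 14, 18}
A' = {2, 3, 9, 14, 18}, B' = {2, 6, 8, 9, 11, 12}
Claimed RHS: A' ∪ B' = {2, 3, 6, 8, 9, 11, 12, 14, 18}
Identity is VALID: LHS = RHS = {2, 3, 6, 8, 9, 11, 12, 14, 18} ✓

Identity is valid. (A ∩ B)' = A' ∪ B' = {2, 3, 6, 8, 9, 11, 12, 14, 18}


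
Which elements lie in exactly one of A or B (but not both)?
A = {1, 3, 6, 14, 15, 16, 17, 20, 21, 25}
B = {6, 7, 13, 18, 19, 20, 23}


A △ B = (A \ B) ∪ (B \ A) = elements in exactly one of A or B
A \ B = {1, 3, 14, 15, 16, 17, 21, 25}
B \ A = {7, 13, 18, 19, 23}
A △ B = {1, 3, 7, 13, 14, 15, 16, 17, 18, 19, 21, 23, 25}

A △ B = {1, 3, 7, 13, 14, 15, 16, 17, 18, 19, 21, 23, 25}


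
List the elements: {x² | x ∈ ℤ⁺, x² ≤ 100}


Checking each candidate:
Condition: positive perfect squares ≤ 100
Result = {1, 4, 9, 16, 25, 36, 49, 64, 81, 100}

{1, 4, 9, 16, 25, 36, 49, 64, 81, 100}


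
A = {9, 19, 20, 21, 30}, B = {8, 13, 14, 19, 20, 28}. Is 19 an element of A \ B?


A = {9, 19, 20, 21, 30}, B = {8, 13, 14, 19, 20, 28}
A \ B = elements in A but not in B
A \ B = {9, 21, 30}
Checking if 19 ∈ A \ B
19 is not in A \ B → False

19 ∉ A \ B


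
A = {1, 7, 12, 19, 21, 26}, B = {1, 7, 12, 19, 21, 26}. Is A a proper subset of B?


A ⊂ B requires: A ⊆ B AND A ≠ B.
A ⊆ B? Yes
A = B? Yes
A = B, so A is not a PROPER subset.

No, A is not a proper subset of B


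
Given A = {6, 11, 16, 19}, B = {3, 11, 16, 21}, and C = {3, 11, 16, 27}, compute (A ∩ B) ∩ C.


A ∩ B = {11, 16}
(A ∩ B) ∩ C = {11, 16}

A ∩ B ∩ C = {11, 16}


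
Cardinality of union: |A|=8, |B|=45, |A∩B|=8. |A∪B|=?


|A ∪ B| = |A| + |B| - |A ∩ B|
= 8 + 45 - 8
= 45

|A ∪ B| = 45


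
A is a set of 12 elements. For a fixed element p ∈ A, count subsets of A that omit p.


Subsets of A avoiding p are subsets of A \ {p}, which has 11 elements.
Count = 2^(n-1) = 2^11
= 2048

Number of subsets avoiding p = 2048


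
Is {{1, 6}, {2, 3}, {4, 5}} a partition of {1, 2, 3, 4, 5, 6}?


A partition requires: (1) non-empty parts, (2) pairwise disjoint, (3) union = U
Parts: {1, 6}, {2, 3}, {4, 5}
Union of parts: {1, 2, 3, 4, 5, 6}
U = {1, 2, 3, 4, 5, 6}
All non-empty? True
Pairwise disjoint? True
Covers U? True

Yes, valid partition


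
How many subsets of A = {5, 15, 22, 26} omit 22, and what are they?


A subset of A that omits 22 is a subset of A \ {22}, so there are 2^(n-1) = 2^3 = 8 of them.
Subsets excluding 22: ∅, {5}, {15}, {26}, {5, 15}, {5, 26}, {15, 26}, {5, 15, 26}

Subsets excluding 22 (8 total): ∅, {5}, {15}, {26}, {5, 15}, {5, 26}, {15, 26}, {5, 15, 26}


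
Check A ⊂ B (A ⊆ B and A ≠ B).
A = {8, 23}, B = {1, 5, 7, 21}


A ⊂ B requires: A ⊆ B AND A ≠ B.
A ⊆ B? No
A ⊄ B, so A is not a proper subset.

No, A is not a proper subset of B


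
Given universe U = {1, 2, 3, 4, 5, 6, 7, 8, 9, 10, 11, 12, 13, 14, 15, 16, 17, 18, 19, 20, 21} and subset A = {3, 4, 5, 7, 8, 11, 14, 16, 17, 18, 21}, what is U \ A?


Aᶜ = U \ A = elements in U but not in A
U = {1, 2, 3, 4, 5, 6, 7, 8, 9, 10, 11, 12, 13, 14, 15, 16, 17, 18, 19, 20, 21}
A = {3, 4, 5, 7, 8, 11, 14, 16, 17, 18, 21}
Aᶜ = {1, 2, 6, 9, 10, 12, 13, 15, 19, 20}

Aᶜ = {1, 2, 6, 9, 10, 12, 13, 15, 19, 20}


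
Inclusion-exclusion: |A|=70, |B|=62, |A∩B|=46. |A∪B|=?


|A ∪ B| = |A| + |B| - |A ∩ B|
= 70 + 62 - 46
= 86

|A ∪ B| = 86


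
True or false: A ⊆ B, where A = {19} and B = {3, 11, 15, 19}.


A ⊆ B means every element of A is in B.
All elements of A are in B.
So A ⊆ B.

Yes, A ⊆ B


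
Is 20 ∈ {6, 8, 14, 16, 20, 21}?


A = {6, 8, 14, 16, 20, 21}
Checking if 20 is in A
20 is in A → True

20 ∈ A


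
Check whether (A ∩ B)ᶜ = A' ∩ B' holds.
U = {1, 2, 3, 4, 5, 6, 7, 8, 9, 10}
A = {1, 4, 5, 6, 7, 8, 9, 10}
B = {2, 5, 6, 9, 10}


LHS: A ∩ B = {5, 6, 9, 10}
(A ∩ B)' = U \ (A ∩ B) = {1, 2, 3, 4, 7, 8}
A' = {2, 3}, B' = {1, 3, 4, 7, 8}
Claimed RHS: A' ∩ B' = {3}
Identity is INVALID: LHS = {1, 2, 3, 4, 7, 8} but the RHS claimed here equals {3}. The correct form is (A ∩ B)' = A' ∪ B'.

Identity is invalid: (A ∩ B)' = {1, 2, 3, 4, 7, 8} but A' ∩ B' = {3}. The correct De Morgan law is (A ∩ B)' = A' ∪ B'.


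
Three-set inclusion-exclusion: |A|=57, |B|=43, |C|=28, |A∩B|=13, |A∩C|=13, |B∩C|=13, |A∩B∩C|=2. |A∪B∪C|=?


|A∪B∪C| = |A|+|B|+|C| - |A∩B|-|A∩C|-|B∩C| + |A∩B∩C|
= 57+43+28 - 13-13-13 + 2
= 128 - 39 + 2
= 91

|A ∪ B ∪ C| = 91


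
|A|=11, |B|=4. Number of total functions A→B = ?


Each of |A| = 11 inputs maps to any of |B| = 4 outputs.
# functions = |B|^|A| = 4^11
= 4194304

Number of functions = 4194304


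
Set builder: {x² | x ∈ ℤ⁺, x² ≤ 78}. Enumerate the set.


Checking each candidate:
Condition: positive perfect squares ≤ 78
Result = {1, 4, 9, 16, 25, 36, 49, 64}

{1, 4, 9, 16, 25, 36, 49, 64}


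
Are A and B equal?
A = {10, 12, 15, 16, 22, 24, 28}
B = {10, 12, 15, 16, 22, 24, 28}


Two sets are equal iff they have exactly the same elements.
A = {10, 12, 15, 16, 22, 24, 28}
B = {10, 12, 15, 16, 22, 24, 28}
Same elements → A = B

Yes, A = B


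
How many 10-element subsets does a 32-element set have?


C(n,k) = n! / (k!(n-k)!)
C(32,10) = 32! / (10!22!)
= 64512240

C(32,10) = 64512240


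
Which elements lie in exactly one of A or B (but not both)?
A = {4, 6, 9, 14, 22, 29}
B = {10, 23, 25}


A △ B = (A \ B) ∪ (B \ A) = elements in exactly one of A or B
A \ B = {4, 6, 9, 14, 22, 29}
B \ A = {10, 23, 25}
A △ B = {4, 6, 9, 10, 14, 22, 23, 25, 29}

A △ B = {4, 6, 9, 10, 14, 22, 23, 25, 29}


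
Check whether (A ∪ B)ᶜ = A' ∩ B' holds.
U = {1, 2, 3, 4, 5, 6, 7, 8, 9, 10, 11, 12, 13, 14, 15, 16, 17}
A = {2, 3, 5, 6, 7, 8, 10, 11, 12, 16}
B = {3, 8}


LHS: A ∪ B = {2, 3, 5, 6, 7, 8, 10, 11, 12, 16}
(A ∪ B)' = U \ (A ∪ B) = {1, 4, 9, 13, 14, 15, 17}
A' = {1, 4, 9, 13, 14, 15, 17}, B' = {1, 2, 4, 5, 6, 7, 9, 10, 11, 12, 13, 14, 15, 16, 17}
Claimed RHS: A' ∩ B' = {1, 4, 9, 13, 14, 15, 17}
Identity is VALID: LHS = RHS = {1, 4, 9, 13, 14, 15, 17} ✓

Identity is valid. (A ∪ B)' = A' ∩ B' = {1, 4, 9, 13, 14, 15, 17}


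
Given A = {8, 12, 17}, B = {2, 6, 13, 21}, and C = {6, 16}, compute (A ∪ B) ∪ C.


A ∪ B = {2, 6, 8, 12, 13, 17, 21}
(A ∪ B) ∪ C = {2, 6, 8, 12, 13, 16, 17, 21}

A ∪ B ∪ C = {2, 6, 8, 12, 13, 16, 17, 21}


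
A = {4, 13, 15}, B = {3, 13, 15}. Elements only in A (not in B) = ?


A = {4, 13, 15}
B = {3, 13, 15}
Region: only in A (not in B)
Elements: {4}

Elements only in A (not in B): {4}


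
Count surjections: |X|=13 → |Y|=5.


n = |X| = 13, k = |Y| = 5. Surjections via inclusion-exclusion:
S(n,k) = Σ(-1)^i × C(k,i) × (k-i)^n, i=0 to k
i=0: (-1)^0×C(5,0)×5^13 = 1220703125
i=1: (-1)^1×C(5,1)×4^13 = -335544320
i=2: (-1)^2×C(5,2)×3^13 = 15943230
i=3: (-1)^3×C(5,3)×2^13 = -81920
i=4: (-1)^4×C(5,4)×1^13 = 5
i=5: (-1)^5×C(5,5)×0^13 = 0
Total = 901020120

Number of surjections = 901020120


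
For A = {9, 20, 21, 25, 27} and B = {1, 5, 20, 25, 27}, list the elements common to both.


A ∩ B = elements in both A and B
A = {9, 20, 21, 25, 27}
B = {1, 5, 20, 25, 27}
A ∩ B = {20, 25, 27}

A ∩ B = {20, 25, 27}


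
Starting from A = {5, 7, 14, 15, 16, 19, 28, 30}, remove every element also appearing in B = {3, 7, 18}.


A \ B = elements in A but not in B
A = {5, 7, 14, 15, 16, 19, 28, 30}
B = {3, 7, 18}
Remove from A any elements in B
A \ B = {5, 14, 15, 16, 19, 28, 30}

A \ B = {5, 14, 15, 16, 19, 28, 30}


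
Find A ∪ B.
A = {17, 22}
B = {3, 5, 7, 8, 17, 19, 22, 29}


A ∪ B = all elements in A or B (or both)
A = {17, 22}
B = {3, 5, 7, 8, 17, 19, 22, 29}
A ∪ B = {3, 5, 7, 8, 17, 19, 22, 29}

A ∪ B = {3, 5, 7, 8, 17, 19, 22, 29}


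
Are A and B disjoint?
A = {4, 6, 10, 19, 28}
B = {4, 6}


Disjoint means A ∩ B = ∅.
A ∩ B = {4, 6}
A ∩ B ≠ ∅, so A and B are NOT disjoint.

No, A and B are not disjoint (A ∩ B = {4, 6})


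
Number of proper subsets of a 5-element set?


Total subsets = 2^n = 2^5 = 32
Proper subsets exclude the set itself: 2^n - 1
= 32 - 1
= 31

Number of proper subsets = 31


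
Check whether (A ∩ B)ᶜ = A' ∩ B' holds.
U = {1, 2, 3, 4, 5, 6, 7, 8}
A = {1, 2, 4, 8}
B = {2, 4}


LHS: A ∩ B = {2, 4}
(A ∩ B)' = U \ (A ∩ B) = {1, 3, 5, 6, 7, 8}
A' = {3, 5, 6, 7}, B' = {1, 3, 5, 6, 7, 8}
Claimed RHS: A' ∩ B' = {3, 5, 6, 7}
Identity is INVALID: LHS = {1, 3, 5, 6, 7, 8} but the RHS claimed here equals {3, 5, 6, 7}. The correct form is (A ∩ B)' = A' ∪ B'.

Identity is invalid: (A ∩ B)' = {1, 3, 5, 6, 7, 8} but A' ∩ B' = {3, 5, 6, 7}. The correct De Morgan law is (A ∩ B)' = A' ∪ B'.


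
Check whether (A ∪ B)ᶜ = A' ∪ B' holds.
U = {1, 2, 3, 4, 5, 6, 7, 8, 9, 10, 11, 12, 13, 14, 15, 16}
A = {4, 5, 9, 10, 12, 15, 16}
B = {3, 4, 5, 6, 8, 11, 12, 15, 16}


LHS: A ∪ B = {3, 4, 5, 6, 8, 9, 10, 11, 12, 15, 16}
(A ∪ B)' = U \ (A ∪ B) = {1, 2, 7, 13, 14}
A' = {1, 2, 3, 6, 7, 8, 11, 13, 14}, B' = {1, 2, 7, 9, 10, 13, 14}
Claimed RHS: A' ∪ B' = {1, 2, 3, 6, 7, 8, 9, 10, 11, 13, 14}
Identity is INVALID: LHS = {1, 2, 7, 13, 14} but the RHS claimed here equals {1, 2, 3, 6, 7, 8, 9, 10, 11, 13, 14}. The correct form is (A ∪ B)' = A' ∩ B'.

Identity is invalid: (A ∪ B)' = {1, 2, 7, 13, 14} but A' ∪ B' = {1, 2, 3, 6, 7, 8, 9, 10, 11, 13, 14}. The correct De Morgan law is (A ∪ B)' = A' ∩ B'.


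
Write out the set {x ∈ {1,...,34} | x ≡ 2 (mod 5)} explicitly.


Checking each candidate:
Condition: x in {1,...,34} with x ≡ 2 (mod 5)
Result = {2, 7, 12, 17, 22, 27, 32}

{2, 7, 12, 17, 22, 27, 32}


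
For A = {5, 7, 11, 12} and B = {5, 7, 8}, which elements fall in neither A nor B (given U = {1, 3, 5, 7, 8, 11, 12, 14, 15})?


A = {5, 7, 11, 12}
B = {5, 7, 8}
Region: in neither A nor B (given U = {1, 3, 5, 7, 8, 11, 12, 14, 15})
Elements: {1, 3, 14, 15}

Elements in neither A nor B (given U = {1, 3, 5, 7, 8, 11, 12, 14, 15}): {1, 3, 14, 15}


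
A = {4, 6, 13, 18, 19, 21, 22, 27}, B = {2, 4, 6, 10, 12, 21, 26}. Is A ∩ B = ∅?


Disjoint means A ∩ B = ∅.
A ∩ B = {4, 6, 21}
A ∩ B ≠ ∅, so A and B are NOT disjoint.

No, A and B are not disjoint (A ∩ B = {4, 6, 21})


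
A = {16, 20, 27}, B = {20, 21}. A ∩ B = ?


A ∩ B = elements in both A and B
A = {16, 20, 27}
B = {20, 21}
A ∩ B = {20}

A ∩ B = {20}


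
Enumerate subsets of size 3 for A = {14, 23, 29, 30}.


|A| = 4, so A has C(4,3) = 4 subsets of size 3.
Enumerate by choosing 3 elements from A at a time:
{14, 23, 29}, {14, 23, 30}, {14, 29, 30}, {23, 29, 30}

3-element subsets (4 total): {14, 23, 29}, {14, 23, 30}, {14, 29, 30}, {23, 29, 30}


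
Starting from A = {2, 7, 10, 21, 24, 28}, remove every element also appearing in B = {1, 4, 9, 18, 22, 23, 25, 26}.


A \ B = elements in A but not in B
A = {2, 7, 10, 21, 24, 28}
B = {1, 4, 9, 18, 22, 23, 25, 26}
Remove from A any elements in B
A \ B = {2, 7, 10, 21, 24, 28}

A \ B = {2, 7, 10, 21, 24, 28}


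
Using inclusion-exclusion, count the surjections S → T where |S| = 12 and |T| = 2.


n = |S| = 12, k = |T| = 2. Surjections via inclusion-exclusion:
S(n,k) = Σ(-1)^i × C(k,i) × (k-i)^n, i=0 to k
i=0: (-1)^0×C(2,0)×2^12 = 4096
i=1: (-1)^1×C(2,1)×1^12 = -2
i=2: (-1)^2×C(2,2)×0^12 = 0
Total = 4094

Number of surjections = 4094


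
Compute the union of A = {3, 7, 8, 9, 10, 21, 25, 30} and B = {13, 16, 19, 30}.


A ∪ B = all elements in A or B (or both)
A = {3, 7, 8, 9, 10, 21, 25, 30}
B = {13, 16, 19, 30}
A ∪ B = {3, 7, 8, 9, 10, 13, 16, 19, 21, 25, 30}

A ∪ B = {3, 7, 8, 9, 10, 13, 16, 19, 21, 25, 30}


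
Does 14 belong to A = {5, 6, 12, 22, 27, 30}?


A = {5, 6, 12, 22, 27, 30}
Checking if 14 is in A
14 is not in A → False

14 ∉ A


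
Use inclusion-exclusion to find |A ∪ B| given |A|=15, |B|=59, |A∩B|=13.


|A ∪ B| = |A| + |B| - |A ∩ B|
= 15 + 59 - 13
= 61

|A ∪ B| = 61


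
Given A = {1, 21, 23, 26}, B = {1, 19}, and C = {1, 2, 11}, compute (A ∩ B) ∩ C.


A ∩ B = {1}
(A ∩ B) ∩ C = {1}

A ∩ B ∩ C = {1}


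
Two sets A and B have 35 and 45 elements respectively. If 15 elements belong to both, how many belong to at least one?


|A ∪ B| = |A| + |B| - |A ∩ B|
= 35 + 45 - 15
= 65

|A ∪ B| = 65
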